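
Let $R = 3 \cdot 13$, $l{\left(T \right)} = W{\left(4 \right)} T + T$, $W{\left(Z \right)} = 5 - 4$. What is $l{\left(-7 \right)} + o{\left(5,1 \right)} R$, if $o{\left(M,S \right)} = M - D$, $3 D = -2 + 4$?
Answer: $155$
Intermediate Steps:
$W{\left(Z \right)} = 1$
$D = \frac{2}{3}$ ($D = \frac{-2 + 4}{3} = \frac{1}{3} \cdot 2 = \frac{2}{3} \approx 0.66667$)
$o{\left(M,S \right)} = - \frac{2}{3} + M$ ($o{\left(M,S \right)} = M - \frac{2}{3} = - \frac{2}{3} + M$)
$l{\left(T \right)} = 2 T$ ($l{\left(T \right)} = 1 T + T = T + T = 2 T$)
$R = 39$
$l{\left(-7 \right)} + o{\left(5,1 \right)} R = 2 \left(-7\right) + \left(- \frac{2}{3} + 5\right) 39 = -14 + \frac{13}{3} \cdot 39 = -14 + 169 = 155$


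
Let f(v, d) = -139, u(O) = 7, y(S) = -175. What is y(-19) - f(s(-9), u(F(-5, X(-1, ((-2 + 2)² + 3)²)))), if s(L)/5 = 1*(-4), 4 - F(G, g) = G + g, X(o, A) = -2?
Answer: -36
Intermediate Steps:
F(G, g) = 4 - G - g (F(G, g) = 4 - (G + g) = 4 + (-G - g) = 4 - G - g)
s(L) = -20 (s(L) = 5*(1*(-4)) = 5*(-4) = -20)
y(-19) - f(s(-9), u(F(-5, X(-1, ((-2 + 2)² + 3)²)))) = -175 - 1*(-139) = -175 + 139 = -36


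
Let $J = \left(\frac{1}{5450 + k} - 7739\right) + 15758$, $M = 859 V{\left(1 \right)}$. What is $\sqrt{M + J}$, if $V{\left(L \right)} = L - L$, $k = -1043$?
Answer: $\frac{19 \sqrt{431418858}}{4407} \approx 89.549$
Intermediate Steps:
$V{\left(L \right)} = 0$
$M = 0$ ($M = 859 \cdot 0 = 0$)
$J = \frac{35339734}{4407}$ ($J = \left(\frac{1}{5450 - 1043} - 7739\right) + 15758 = \left(\frac{1}{4407} - 7739\right) + 15758 = - \frac{34105772}{4407} + 15758 = \frac{35339734}{4407} \approx 8019.0$)
$\sqrt{M + J} = \sqrt{0 + \frac{35339734}{4407}} = \sqrt{\frac{35339734}{4407}} = \frac{19 \sqrt{431418858}}{4407}$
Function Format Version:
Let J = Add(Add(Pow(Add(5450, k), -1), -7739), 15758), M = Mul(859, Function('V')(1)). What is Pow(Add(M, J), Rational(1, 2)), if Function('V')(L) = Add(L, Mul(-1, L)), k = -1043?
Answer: Mul(Rational(19, 4407), Pow(431418858, Rational(1, 2))) ≈ 89.549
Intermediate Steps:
Function('V')(L) = 0
M = 0 (M = Mul(859, 0) = 0)
J = Rational(35339734, 4407) (J = Add(Add(Pow(Add(5450, -1043), -1), -7739), 15758) = Add(Add(Pow(4407, -1), -7739), 15758) = Add(Add(Rational(1, 4407), -7739), 15758) = Add(Rational(-34105772, 4407), 15758) = Rational(35339734, 4407) ≈ 8019.0)
Pow(Add(M, J), Rational(1, 2)) = Pow(Add(0, Rational(35339734, 4407)), Rational(1, 2)) = Pow(Rational(35339734, 4407), Rational(1, 2)) = Mul(Rational(19, 4407), Pow(431418858, Rational(1, 2)))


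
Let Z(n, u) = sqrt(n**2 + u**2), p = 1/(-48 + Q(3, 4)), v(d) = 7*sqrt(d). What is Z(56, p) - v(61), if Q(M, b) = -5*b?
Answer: -7*sqrt(61) + sqrt(14500865)/68 ≈ 1.3283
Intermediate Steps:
p = -1/68 (p = 1/(-48 - 5*4) = 1/(-48 - 20) = 1/(-68) = -1/68 ≈ -0.014706)
Z(56, p) - v(61) = sqrt(56**2 + (-1/68)**2) - 7*sqrt(61) = sqrt(3136 + 1/4624) - 7*sqrt(61) = sqrt(14500865/4624) - 7*sqrt(61) = sqrt(14500865)/68 - 7*sqrt(61) = -7*sqrt(61) + sqrt(14500865)/68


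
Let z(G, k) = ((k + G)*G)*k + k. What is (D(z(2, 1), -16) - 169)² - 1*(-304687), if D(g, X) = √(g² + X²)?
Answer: 333553 - 338*√305 ≈ 3.2765e+5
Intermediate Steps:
z(G, k) = k + G*k*(G + k) (z(G, k) = ((G + k)*G)*k + k = (G*(G + k))*k + k = G*k*(G + k) + k = k + G*k*(G + k))
D(g, X) = √(X² + g²)
(D(z(2, 1), -16) - 169)² - 1*(-304687) = (√((-16)² + (1*(1 + 2² + 2*1))²) - 169)² - 1*(-304687) = (√(256 + (1*(1 + 4 + 2))²) - 169)² + 304687 = (√(256 + (1*7)²) - 169)² + 304687 = (√(256 + 7²) - 169)² + 304687 = (√(256 + 49) - 169)² + 304687 = (√305 - 169)² + 304687 = (-169 + √305)² + 304687 = 304687 + (-169 + √305)²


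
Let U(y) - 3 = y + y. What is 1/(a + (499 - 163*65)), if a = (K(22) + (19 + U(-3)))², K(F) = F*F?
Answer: 1/239904 ≈ 4.1683e-6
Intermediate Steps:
K(F) = F²
U(y) = 3 + 2*y (U(y) = 3 + (y + y) = 3 + 2*y)
a = 250000 (a = (22² + (19 + (3 + 2*(-3))))² = (484 + (19 + (3 - 6)))² = (484 + (19 - 3))² = (484 + 16)² = 500² = 250000)
1/(a + (499 - 163*65)) = 1/(250000 + (499 - 163*65)) = 1/(250000 + (499 - 10595)) = 1/(250000 - 10096) = 1/239904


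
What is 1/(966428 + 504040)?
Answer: 1/1470468 ≈ 6.8006e-7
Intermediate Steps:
1/(966428 + 504040) = 1/1470468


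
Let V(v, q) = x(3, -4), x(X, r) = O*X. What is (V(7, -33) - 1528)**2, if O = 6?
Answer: 2280100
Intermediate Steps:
x(X, r) = 6*X
V(v, q) = 18 (V(v, q) = 6*3 = 18)
(V(7, -33) - 1528)**2 = (18 - 1528)**2 = (-1510)**2 = 2280100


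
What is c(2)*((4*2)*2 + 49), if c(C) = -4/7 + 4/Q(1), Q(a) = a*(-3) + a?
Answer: -1170/7 ≈ -167.14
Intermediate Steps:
Q(a) = -2*a (Q(a) = -3*a + a = -2*a)
c(C) = -18/7 (c(C) = -4/7 + 4/((-2*1)) = -4*1/7 + 4/(-2) = -4/7 + 4*(-1/2) = -4/7 - 2 = -18/7)
c(2)*((4*2)*2 + 49) = -18*((4*2)*2 + 49)/7 = -18*(8*2 + 49)/7 = -18*(16 + 49)/7 = -18/7*65 = -1170/7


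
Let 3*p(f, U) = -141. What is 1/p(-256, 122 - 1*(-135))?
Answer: -1/47 ≈ -0.021277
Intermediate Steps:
p(f, U) = -47 (p(f, U) = (⅓)*(-141) = -47)
1/p(-256, 122 - 1*(-135)) = 1/(-47) = -1/47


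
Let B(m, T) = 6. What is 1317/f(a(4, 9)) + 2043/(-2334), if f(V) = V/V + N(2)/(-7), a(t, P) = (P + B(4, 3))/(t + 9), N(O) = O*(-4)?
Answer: 2387389/3890 ≈ 613.72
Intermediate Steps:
N(O) = -4*O
a(t, P) = (6 + P)/(9 + t) (a(t, P) = (P + 6)/(t + 9) = (6 + P)/(9 + t))
f(V) = 15/7 (f(V) = V/V - 4*2/(-7) = 1 - 8*(-⅐) = 1 + 8/7 = 15/7)
1317/f(a(4, 9)) + 2043/(-2334) = 1317/(15/7) + 2043/(-2334) = 1317*(7/15) + 2043*(-1/2334) = 3073/5 - 681/778 = 2387389/3890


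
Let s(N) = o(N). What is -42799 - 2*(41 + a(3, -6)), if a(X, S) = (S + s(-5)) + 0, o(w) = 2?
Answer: -42873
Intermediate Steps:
s(N) = 2
a(X, S) = 2 + S (a(X, S) = (S + 2) + 0 = (2 + S) + 0 = 2 + S)
-42799 - 2*(41 + a(3, -6)) = -42799 - 2*(41 + (2 - 6)) = -42799 - 2*(41 - 4) = -42799 - 2*37 = -42799 - 1*74 = -42799 - 74 = -42873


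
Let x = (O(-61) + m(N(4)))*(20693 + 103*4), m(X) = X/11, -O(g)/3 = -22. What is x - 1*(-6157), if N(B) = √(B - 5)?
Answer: 1399087 + 21105*I/11 ≈ 1.3991e+6 + 1918.6*I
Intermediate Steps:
O(g) = 66 (O(g) = -3*(-22) = 66)
N(B) = √(-5 + B)
m(X) = X/11 (m(X) = X*(1/11) = X/11)
x = 1392930 + 21105*I/11 (x = (66 + √(-5 + 4)/11)*(20693 + 103*4) = (66 + √(-1)/11)*(20693 + 412) = (66 + I/11)*21105 = 1392930 + 21105*I/11 ≈ 1.3929e+6 + 1918.6*I)
x - 1*(-6157) = (1392930 + 21105*I/11) - 1*(-6157) = (1392930 + 21105*I/11) + 6157 = 1399087 + 21105*I/11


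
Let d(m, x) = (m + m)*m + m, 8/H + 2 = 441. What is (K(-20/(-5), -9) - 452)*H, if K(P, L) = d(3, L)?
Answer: -3448/439 ≈ -7.8542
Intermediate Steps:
H = 8/439 (H = 8/(-2 + 441) = 8/439 ≈ 0.018223)
d(m, x) = m + 2*m**2 (d(m, x) = (2*m)*m + m = 2*m**2 + m = m + 2*m**2)
K(P, L) = 21 (K(P, L) = 3*(1 + 2*3) = 3*(1 + 6) = 3*7 = 21)
(K(-20/(-5), -9) - 452)*H = (21 - 452)*(8/439) = -431*8/439 = -3448/439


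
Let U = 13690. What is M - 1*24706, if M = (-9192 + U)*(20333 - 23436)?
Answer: -13982000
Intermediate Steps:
M = -13957294 (M = (-9192 + 13690)*(20333 - 23436) = 4498*(-3103) = -13957294)
M - 1*24706 = -13957294 - 1*24706 = -13957294 - 24706 = -13982000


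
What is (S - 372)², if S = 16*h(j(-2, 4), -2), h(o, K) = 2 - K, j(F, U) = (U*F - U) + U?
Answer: 94864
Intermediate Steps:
j(F, U) = F*U (j(F, U) = (F*U - U) + U = (-U + F*U) + U = F*U)
S = 64 (S = 16*(2 - 1*(-2)) = 16*(2 + 2) = 16*4 = 64)
(S - 372)² = (64 - 372)² = (-308)² = 94864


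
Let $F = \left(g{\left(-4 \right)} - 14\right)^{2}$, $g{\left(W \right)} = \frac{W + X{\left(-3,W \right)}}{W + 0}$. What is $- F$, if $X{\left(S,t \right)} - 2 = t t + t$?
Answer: $- \frac{1089}{4} \approx -272.25$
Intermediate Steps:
$X{\left(S,t \right)} = 2 + t + t^{2}$ ($X{\left(S,t \right)} = 2 + \left(t t + t\right) = 2 + \left(t^{2} + t\right) = 2 + \left(t + t^{2}\right) = 2 + t + t^{2}$)
$g{\left(W \right)} = \frac{2 + W^{2} + 2 W}{W}$ ($g{\left(W \right)} = \frac{W + \left(2 + W + W^{2}\right)}{W + 0} = \frac{2 + W^{2} + 2 W}{W}$)
$F = \frac{1089}{4}$ ($F = \left(\left(2 - 4 + \frac{2}{-4}\right) - 14\right)^{2} = \left(\left(2 - 4 + 2 \left(- \frac{1}{4}\right)\right) - 14\right)^{2} = \left(\left(2 - 4 - \frac{1}{2}\right) - 14\right)^{2} = \left(- \frac{5}{2} - 14\right)^{2} = \left(- \frac{33}{2}\right)^{2} = \frac{1089}{4} \approx 272.25$)
$- F = \left(-1\right) \frac{1089}{4} = - \frac{1089}{4}$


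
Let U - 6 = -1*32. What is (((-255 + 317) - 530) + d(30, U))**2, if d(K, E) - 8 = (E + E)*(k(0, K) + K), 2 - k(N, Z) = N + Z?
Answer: 318096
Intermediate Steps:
k(N, Z) = 2 - N - Z (k(N, Z) = 2 - (N + Z) = 2 + (-N - Z) = 2 - N - Z)
U = -26 (U = 6 - 1*32 = 6 - 32 = -26)
d(K, E) = 8 + 4*E (d(K, E) = 8 + (E + E)*((2 - 1*0 - K) + K) = 8 + (2*E)*((2 + 0 - K) + K) = 8 + (2*E)*((2 - K) + K) = 8 + (2*E)*2 = 8 + 4*E)
(((-255 + 317) - 530) + d(30, U))**2 = (((-255 + 317) - 530) + (8 + 4*(-26)))**2 = ((62 - 530) + (8 - 104))**2 = (-468 - 96)**2 = (-564)**2 = 318096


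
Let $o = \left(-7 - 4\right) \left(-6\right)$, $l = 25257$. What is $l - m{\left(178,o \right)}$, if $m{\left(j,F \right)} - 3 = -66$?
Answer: $25320$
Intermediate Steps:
$o = 66$ ($o = \left(-11\right) \left(-6\right) = 66$)
$m{\left(j,F \right)} = -63$ ($m{\left(j,F \right)} = 3 - 66 = -63$)
$l - m{\left(178,o \right)} = 25257 - -63 = 25257 + 63 = 25320$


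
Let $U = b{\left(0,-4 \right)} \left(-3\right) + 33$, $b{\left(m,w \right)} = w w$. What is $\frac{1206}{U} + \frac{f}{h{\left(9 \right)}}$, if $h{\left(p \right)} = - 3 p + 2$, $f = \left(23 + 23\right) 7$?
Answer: $- \frac{2332}{25} \approx -93.28$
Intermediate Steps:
$f = 322$ ($f = 46 \cdot 7 = 322$)
$b{\left(m,w \right)} = w^{2}$
$h{\left(p \right)} = 2 - 3 p$
$U = -15$ ($U = \left(-4\right)^{2} \left(-3\right) + 33 = 16 \left(-3\right) + 33 = -48 + 33 = -15$)
$\frac{1206}{U} + \frac{f}{h{\left(9 \right)}} = \frac{1206}{-15} + \frac{322}{2 - 27} = 1206 \left(- \frac{1}{15}\right) + \frac{322}{2 - 27} = - \frac{402}{5} + \frac{322}{-25} = - \frac{402}{5} + 322 \left(- \frac{1}{25}\right) = - \frac{402}{5} - \frac{322}{25} = - \frac{2332}{25}$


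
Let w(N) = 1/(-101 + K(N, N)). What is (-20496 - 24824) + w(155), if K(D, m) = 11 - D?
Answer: -11103401/245 ≈ -45320.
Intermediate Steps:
w(N) = 1/(-90 - N) (w(N) = 1/(-101 + (11 - N)) = 1/(-90 - N))
(-20496 - 24824) + w(155) = (-20496 - 24824) - 1/(90 + 155) = -45320 - 1/245 = -11103401/245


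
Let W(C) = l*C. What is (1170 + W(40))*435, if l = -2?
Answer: 474150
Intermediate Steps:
W(C) = -2*C
(1170 + W(40))*435 = (1170 - 2*40)*435 = (1170 - 80)*435 = 1090*435 = 474150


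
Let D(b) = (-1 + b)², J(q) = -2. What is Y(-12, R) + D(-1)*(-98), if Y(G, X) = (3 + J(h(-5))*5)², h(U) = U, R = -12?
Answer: -343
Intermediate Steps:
Y(G, X) = 49 (Y(G, X) = (3 - 2*5)² = (3 - 10)² = (-7)² = 49)
Y(-12, R) + D(-1)*(-98) = 49 + (-1 - 1)²*(-98) = 49 + (-2)²*(-98) = 49 + 4*(-98) = 49 - 392 = -343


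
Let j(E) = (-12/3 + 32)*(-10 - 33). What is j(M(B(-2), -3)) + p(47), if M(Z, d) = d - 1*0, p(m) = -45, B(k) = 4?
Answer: -1249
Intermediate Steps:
M(Z, d) = d (M(Z, d) = d + 0 = d)
j(E) = -1204 (j(E) = (-12*⅓ + 32)*(-43) = (-4 + 32)*(-43) = 28*(-43) = -1204)
j(M(B(-2), -3)) + p(47) = -1204 - 45 = -1249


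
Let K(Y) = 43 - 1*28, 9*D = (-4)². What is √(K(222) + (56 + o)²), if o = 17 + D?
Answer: 16*√1774/9 ≈ 74.878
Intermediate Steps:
D = 16/9 (D = (⅑)*(-4)² = (⅑)*16 = 16/9 ≈ 1.7778)
o = 169/9 (o = 17 + 16/9 = 169/9 ≈ 18.778)
K(Y) = 15 (K(Y) = 43 - 28 = 15)
√(K(222) + (56 + o)²) = √(15 + (56 + 169/9)²) = √(15 + (673/9)²) = √(15 + 452929/81) = √(454144/81) = 16*√1774/9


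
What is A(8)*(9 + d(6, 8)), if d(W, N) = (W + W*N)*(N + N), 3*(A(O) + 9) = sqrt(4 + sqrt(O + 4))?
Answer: -7857 + 291*sqrt(4 + 2*sqrt(3)) ≈ -7062.0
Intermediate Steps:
A(O) = -9 + sqrt(4 + sqrt(4 + O))/3 (A(O) = -9 + sqrt(4 + sqrt(O + 4))/3 = -9 + sqrt(4 + sqrt(4 + O))/3)
d(W, N) = 2*N*(W + N*W) (d(W, N) = (W + N*W)*(2*N) = 2*N*(W + N*W))
A(8)*(9 + d(6, 8)) = (-9 + sqrt(4 + sqrt(4 + 8))/3)*(9 + 2*8*6*(1 + 8)) = (-9 + sqrt(4 + sqrt(12))/3)*(9 + 2*8*6*9) = (-9 + sqrt(4 + 2*sqrt(3))/3)*(9 + 864) = (-9 + sqrt(4 + 2*sqrt(3))/3)*873 = -7857 + 291*sqrt(4 + 2*sqrt(3))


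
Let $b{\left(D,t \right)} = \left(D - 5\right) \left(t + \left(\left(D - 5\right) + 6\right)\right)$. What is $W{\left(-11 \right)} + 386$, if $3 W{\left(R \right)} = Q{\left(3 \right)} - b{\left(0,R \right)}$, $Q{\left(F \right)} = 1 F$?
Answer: $\frac{1111}{3} \approx 370.33$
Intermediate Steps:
$Q{\left(F \right)} = F$
$b{\left(D,t \right)} = \left(-5 + D\right) \left(1 + D + t\right)$ ($b{\left(D,t \right)} = \left(-5 + D\right) \left(t + \left(\left(-5 + D\right) + 6\right)\right) = \left(-5 + D\right) \left(t + \left(1 + D\right)\right) = \left(-5 + D\right) \left(1 + D + t\right)$)
$W{\left(R \right)} = \frac{8}{3} + \frac{5 R}{3}$ ($W{\left(R \right)} = \frac{3 - \left(-5 + 0^{2} - 5 R - 0 + 0 R\right)}{3} = \frac{3 - \left(-5 + 0 - 5 R + 0 + 0\right)}{3} = \frac{3 - \left(-5 - 5 R\right)}{3} = \frac{3 + \left(5 + 5 R\right)}{3} = \frac{8 + 5 R}{3} = \frac{8}{3} + \frac{5 R}{3}$)
$W{\left(-11 \right)} + 386 = \left(\frac{8}{3} + \frac{5}{3} \left(-11\right)\right) + 386 = \left(\frac{8}{3} - \frac{55}{3}\right) + 386 = - \frac{47}{3} + 386 = \frac{1111}{3}$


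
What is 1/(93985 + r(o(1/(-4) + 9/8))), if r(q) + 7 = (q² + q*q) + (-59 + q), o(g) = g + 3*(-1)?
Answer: 32/3005629 ≈ 1.0647e-5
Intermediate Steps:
o(g) = -3 + g (o(g) = g - 3 = -3 + g)
r(q) = -66 + q + 2*q² (r(q) = -7 + ((q² + q*q) + (-59 + q)) = -7 + ((q² + q²) + (-59 + q)) = -7 + (2*q² + (-59 + q)) = -7 + (-59 + q + 2*q²) = -66 + q + 2*q²)
1/(93985 + r(o(1/(-4) + 9/8))) = 1/(93985 + (-66 + (-3 + (1/(-4) + 9/8)) + 2*(-3 + (1/(-4) + 9/8))²)) = 1/(93985 + (-66 + (-3 + (1*(-¼) + 9*(⅛))) + 2*(-3 + (1*(-¼) + 9*(⅛)))²)) = 1/(93985 + (-66 + (-3 + (-¼ + 9/8)) + 2*(-3 + (-¼ + 9/8))²)) = 1/(93985 + (-66 + (-3 + 7/8) + 2*(-3 + 7/8)²)) = 1/(93985 + (-66 - 17/8 + 2*(-17/8)²)) = 1/(93985 + (-66 - 17/8 + 2*(289/64))) = 1/(93985 + (-66 - 17/8 + 289/32)) = 1/(93985 - 1891/32) = 1/(3005629/32) = 32/3005629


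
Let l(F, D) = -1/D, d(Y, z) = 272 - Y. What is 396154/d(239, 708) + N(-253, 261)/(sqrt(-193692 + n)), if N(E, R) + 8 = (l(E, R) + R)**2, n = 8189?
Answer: 36014/3 - 4639789432*I*sqrt(185503)/12636649863 ≈ 12005.0 - 158.14*I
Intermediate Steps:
N(E, R) = -8 + (R - 1/R)**2 (N(E, R) = -8 + (-1/R + R)**2 = -8 + (R - 1/R)**2)
396154/d(239, 708) + N(-253, 261)/(sqrt(-193692 + n)) = 396154/(272 - 1*239) + (-10 + 261**(-2) + 261**2)/(sqrt(-193692 + 8189)) = 396154/(272 - 239) + (-10 + 1/68121 + 68121)/(sqrt(-185503)) = 396154/33 + 4639789432/(68121*((I*sqrt(185503)))) = 396154*(1/33) + 4639789432*(-I*sqrt(185503)/185503)/68121 = 36014/3 - 4639789432*I*sqrt(185503)/12636649863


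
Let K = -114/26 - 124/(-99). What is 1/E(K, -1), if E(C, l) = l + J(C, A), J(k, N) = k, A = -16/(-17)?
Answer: -1287/5318 ≈ -0.24201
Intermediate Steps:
A = 16/17 (A = -16*(-1/17) = 16/17 ≈ 0.94118)
K = -4031/1287 (K = -114*1/26 - 124*(-1/99) = -57/13 + 124/99 = -4031/1287 ≈ -3.1321)
E(C, l) = C + l (E(C, l) = l + C = C + l)
1/E(K, -1) = 1/(-4031/1287 - 1) = 1/(-5318/1287) = -1287/5318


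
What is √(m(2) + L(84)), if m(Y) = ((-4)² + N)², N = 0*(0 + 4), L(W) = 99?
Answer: √355 ≈ 18.841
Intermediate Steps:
N = 0 (N = 0*4 = 0)
m(Y) = 256 (m(Y) = ((-4)² + 0)² = (16 + 0)² = 16² = 256)
√(m(2) + L(84)) = √(256 + 99) = √355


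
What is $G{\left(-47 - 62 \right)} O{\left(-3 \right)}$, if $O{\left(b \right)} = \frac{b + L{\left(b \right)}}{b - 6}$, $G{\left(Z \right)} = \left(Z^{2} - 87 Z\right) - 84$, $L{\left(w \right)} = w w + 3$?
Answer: $-21280$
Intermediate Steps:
$L{\left(w \right)} = 3 + w^{2}$ ($L{\left(w \right)} = w^{2} + 3 = 3 + w^{2}$)
$G{\left(Z \right)} = -84 + Z^{2} - 87 Z$
$O{\left(b \right)} = \frac{3 + b + b^{2}}{-6 + b}$ ($O{\left(b \right)} = \frac{b + \left(3 + b^{2}\right)}{b - 6} = \frac{3 + b + b^{2}}{-6 + b}$)
$G{\left(-47 - 62 \right)} O{\left(-3 \right)} = \left(-84 + \left(-47 - 62\right)^{2} - 87 \left(-47 - 62\right)\right) \frac{3 - 3 + \left(-3\right)^{2}}{-6 - 3} = \left(-84 + \left(-47 - 62\right)^{2} - 87 \left(-47 - 62\right)\right) \frac{3 - 3 + 9}{-9} = \left(-84 + \left(-109\right)^{2} - -9483\right) \left(\left(- \frac{1}{9}\right) 9\right) = \left(-84 + 11881 + 9483\right) \left(-1\right) = 21280 \left(-1\right) = -21280$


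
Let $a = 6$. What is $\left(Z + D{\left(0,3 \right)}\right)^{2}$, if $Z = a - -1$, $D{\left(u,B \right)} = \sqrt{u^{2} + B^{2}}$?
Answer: $100$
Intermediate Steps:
$D{\left(u,B \right)} = \sqrt{B^{2} + u^{2}}$
$Z = 7$ ($Z = 6 - -1 = 6 + 1 = 7$)
$\left(Z + D{\left(0,3 \right)}\right)^{2} = \left(7 + \sqrt{3^{2} + 0^{2}}\right)^{2} = \left(7 + \sqrt{9 + 0}\right)^{2} = \left(7 + \sqrt{9}\right)^{2} = \left(7 + 3\right)^{2} = 10^{2} = 100$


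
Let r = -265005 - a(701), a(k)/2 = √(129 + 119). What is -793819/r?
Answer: 210366004095/70227649033 - 3175276*√62/70227649033 ≈ 2.9951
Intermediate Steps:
a(k) = 4*√62 (a(k) = 2*√(129 + 119) = 2*√248 = 2*(2*√62) = 4*√62)
r = -265005 - 4*√62 ≈ -2.6504e+5
-793819/r = -793819/(-265005 - 4*√62)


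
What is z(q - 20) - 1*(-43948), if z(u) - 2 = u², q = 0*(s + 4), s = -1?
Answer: 44350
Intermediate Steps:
q = 0 (q = 0*(-1 + 4) = 0*3 = 0)
z(u) = 2 + u²
z(q - 20) - 1*(-43948) = (2 + (0 - 20)²) - 1*(-43948) = (2 + (-20)²) + 43948 = (2 + 400) + 43948 = 402 + 43948 = 44350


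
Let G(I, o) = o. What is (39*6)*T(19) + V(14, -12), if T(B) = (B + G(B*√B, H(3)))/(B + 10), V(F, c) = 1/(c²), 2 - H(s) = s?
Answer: 606557/4176 ≈ 145.25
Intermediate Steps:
H(s) = 2 - s
V(F, c) = c⁻²
T(B) = (-1 + B)/(10 + B) (T(B) = (B + (2 - 1*3))/(B + 10) = (B + (2 - 3))/(10 + B) = (B - 1)/(10 + B) = (-1 + B)/(10 + B))
(39*6)*T(19) + V(14, -12) = (39*6)*((-1 + 19)/(10 + 19)) + (-12)⁻² = 234*(18/29) + 1/144 = 4212/29 + 1/144 = 606557/4176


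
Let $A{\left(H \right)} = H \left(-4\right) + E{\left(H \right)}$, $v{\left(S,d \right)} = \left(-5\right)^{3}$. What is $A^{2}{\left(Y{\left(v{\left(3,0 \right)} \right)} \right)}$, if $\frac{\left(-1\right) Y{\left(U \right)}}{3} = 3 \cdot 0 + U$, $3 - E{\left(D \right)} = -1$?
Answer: $2238016$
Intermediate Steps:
$v{\left(S,d \right)} = -125$
$E{\left(D \right)} = 4$ ($E{\left(D \right)} = 3 - -1 = 3 + 1 = 4$)
$Y{\left(U \right)} = - 3 U$ ($Y{\left(U \right)} = - 3 \left(3 \cdot 0 + U\right) = - 3 \left(0 + U\right) = - 3 U$)
$A{\left(H \right)} = 4 - 4 H$ ($A{\left(H \right)} = H \left(-4\right) + 4 = - 4 H + 4 = 4 - 4 H$)
$A^{2}{\left(Y{\left(v{\left(3,0 \right)} \right)} \right)} = \left(4 - 4 \left(\left(-3\right) \left(-125\right)\right)\right)^{2} = \left(4 - 1500\right)^{2} = \left(-1496\right)^{2} = 2238016$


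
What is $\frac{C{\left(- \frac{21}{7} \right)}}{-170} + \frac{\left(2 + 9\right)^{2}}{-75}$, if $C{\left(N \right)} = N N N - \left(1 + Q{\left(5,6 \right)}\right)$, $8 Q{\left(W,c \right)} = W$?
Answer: $- \frac{29477}{20400} \approx -1.445$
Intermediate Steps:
$Q{\left(W,c \right)} = \frac{W}{8}$
$C{\left(N \right)} = - \frac{13}{8} + N^{3}$ ($C{\left(N \right)} = N N N - \left(1 + \frac{1}{8} \cdot 5\right) = N^{2} N - \frac{13}{8} = N^{3} - \frac{13}{8} = - \frac{13}{8} + N^{3}$)
$\frac{C{\left(- \frac{21}{7} \right)}}{-170} + \frac{\left(2 + 9\right)^{2}}{-75} = \frac{- \frac{13}{8} + \left(- \frac{21}{7}\right)^{3}}{-170} + \frac{\left(2 + 9\right)^{2}}{-75} = \left(- \frac{13}{8} + \left(\left(-21\right) \frac{1}{7}\right)^{3}\right) \left(- \frac{1}{170}\right) + 11^{2} \left(- \frac{1}{75}\right) = \left(- \frac{13}{8} + \left(-3\right)^{3}\right) \left(- \frac{1}{170}\right) + 121 \left(- \frac{1}{75}\right) = \left(- \frac{13}{8} - 27\right) \left(- \frac{1}{170}\right) - \frac{121}{75} = \left(- \frac{229}{8}\right) \left(- \frac{1}{170}\right) - \frac{121}{75} = \frac{229}{1360} - \frac{121}{75} = - \frac{29477}{20400}$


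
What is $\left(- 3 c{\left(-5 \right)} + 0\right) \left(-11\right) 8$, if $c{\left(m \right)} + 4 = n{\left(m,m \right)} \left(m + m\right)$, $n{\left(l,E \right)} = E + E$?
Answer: $25344$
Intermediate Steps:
$n{\left(l,E \right)} = 2 E$
$c{\left(m \right)} = -4 + 4 m^{2}$ ($c{\left(m \right)} = -4 + 2 m \left(m + m\right) = -4 + 2 m 2 m = -4 + 4 m^{2}$)
$\left(- 3 c{\left(-5 \right)} + 0\right) \left(-11\right) 8 = \left(- 3 \left(-4 + 4 \left(-5\right)^{2}\right) + 0\right) \left(-11\right) 8 = \left(- 3 \left(-4 + 4 \cdot 25\right) + 0\right) \left(-11\right) 8 = \left(- 3 \left(-4 + 100\right) + 0\right) \left(-11\right) 8 = \left(\left(-3\right) 96 + 0\right) \left(-11\right) 8 = \left(-288 + 0\right) \left(-11\right) 8 = \left(-288\right) \left(-11\right) 8 = 3168 \cdot 8 = 25344$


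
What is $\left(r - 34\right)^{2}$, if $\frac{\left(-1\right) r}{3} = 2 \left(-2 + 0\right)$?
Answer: $484$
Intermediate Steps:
$r = 12$ ($r = - 3 \cdot 2 \left(-2 + 0\right) = - 3 \cdot 2 \left(-2\right) = \left(-3\right) \left(-4\right) = 12$)
$\left(r - 34\right)^{2} = \left(12 - 34\right)^{2} = \left(-22\right)^{2} = 484$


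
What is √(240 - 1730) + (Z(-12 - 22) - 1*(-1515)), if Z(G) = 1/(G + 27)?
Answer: 10604/7 + I*√1490 ≈ 1514.9 + 38.601*I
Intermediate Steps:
Z(G) = 1/(27 + G)
√(240 - 1730) + (Z(-12 - 22) - 1*(-1515)) = √(240 - 1730) + (1/(27 + (-12 - 22)) - 1*(-1515)) = √(-1490) + (1/(27 - 34) + 1515) = I*√1490 + (1/(-7) + 1515) = I*√1490 + (-⅐ + 1515) = I*√1490 + 10604/7 = 10604/7 + I*√1490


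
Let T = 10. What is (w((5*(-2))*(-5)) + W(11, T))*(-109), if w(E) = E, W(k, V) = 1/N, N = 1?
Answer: -5559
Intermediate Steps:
W(k, V) = 1 (W(k, V) = 1/1 = 1)
(w((5*(-2))*(-5)) + W(11, T))*(-109) = ((5*(-2))*(-5) + 1)*(-109) = (-10*(-5) + 1)*(-109) = (50 + 1)*(-109) = 51*(-109) = -5559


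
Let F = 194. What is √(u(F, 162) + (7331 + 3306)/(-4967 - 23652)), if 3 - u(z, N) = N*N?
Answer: 2*I*√5373230243026/28619 ≈ 161.99*I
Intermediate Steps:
u(z, N) = 3 - N² (u(z, N) = 3 - N*N = 3 - N²)
√(u(F, 162) + (7331 + 3306)/(-4967 - 23652)) = √((3 - 1*162²) + (7331 + 3306)/(-4967 - 23652)) = √((3 - 1*26244) + 10637/(-28619)) = √((3 - 26244) + 10637*(-1/28619)) = √(-26241 - 10637/28619) = √(-751001816/28619) = 2*I*√5373230243026/28619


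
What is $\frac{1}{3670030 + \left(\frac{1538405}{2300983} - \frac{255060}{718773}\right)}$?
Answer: $\frac{551294817953}{2023268693690466285} \approx 2.7248 \cdot 10^{-7}$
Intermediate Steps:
$\frac{1}{3670030 + \left(\frac{1538405}{2300983} - \frac{255060}{718773}\right)} = \frac{1}{3670030 + \left(1538405 \cdot \frac{1}{2300983} - \frac{85020}{239591}\right)} = \frac{1}{3670030 + \left(\frac{1538405}{2300983} - \frac{85020}{239591}\right)} = \frac{1}{3670030 + \frac{172958417695}{551294817953}} = \frac{1}{\frac{2023268693690466285}{551294817953}} = \frac{551294817953}{2023268693690466285}$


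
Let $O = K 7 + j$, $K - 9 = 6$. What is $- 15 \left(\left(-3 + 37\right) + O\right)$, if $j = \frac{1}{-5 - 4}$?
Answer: $- \frac{6250}{3} \approx -2083.3$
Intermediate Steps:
$j = - \frac{1}{9}$ ($j = \frac{1}{-9} = - \frac{1}{9} \approx -0.11111$)
$K = 15$ ($K = 9 + 6 = 15$)
$O = \frac{944}{9}$ ($O = 15 \cdot 7 - \frac{1}{9} = 105 - \frac{1}{9} = \frac{944}{9} \approx 104.89$)
$- 15 \left(\left(-3 + 37\right) + O\right) = - 15 \left(\left(-3 + 37\right) + \frac{944}{9}\right) = - 15 \left(34 + \frac{944}{9}\right) = \left(-15\right) \frac{1250}{9} = - \frac{6250}{3}$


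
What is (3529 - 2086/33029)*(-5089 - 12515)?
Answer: -2051873917020/33029 ≈ -6.2123e+7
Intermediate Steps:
(3529 - 2086/33029)*(-5089 - 12515) = (3529 - 2086*1/33029)*(-17604) = (3529 - 2086/33029)*(-17604) = (116557255/33029)*(-17604) = -2051873917020/33029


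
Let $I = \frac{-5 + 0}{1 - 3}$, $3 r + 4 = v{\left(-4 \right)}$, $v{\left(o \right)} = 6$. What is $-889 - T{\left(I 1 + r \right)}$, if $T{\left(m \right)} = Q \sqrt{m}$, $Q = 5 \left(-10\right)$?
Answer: $-889 + \frac{25 \sqrt{114}}{3} \approx -800.02$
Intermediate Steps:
$r = \frac{2}{3}$ ($r = - \frac{4}{3} + \frac{1}{3} \cdot 6 = - \frac{4}{3} + 2 = \frac{2}{3} \approx 0.66667$)
$I = \frac{5}{2}$ ($I = - \frac{5}{-2} = \left(-5\right) \left(- \frac{1}{2}\right) = \frac{5}{2} \approx 2.5$)
$Q = -50$
$T{\left(m \right)} = - 50 \sqrt{m}$
$-889 - T{\left(I 1 + r \right)} = -889 - - 50 \sqrt{\frac{5}{2} \cdot 1 + \frac{2}{3}} = -889 - - 50 \sqrt{\frac{5}{2} + \frac{2}{3}} = -889 - - 50 \sqrt{\frac{19}{6}} = -889 - - 50 \frac{\sqrt{114}}{6} = -889 - - \frac{25 \sqrt{114}}{3} = -889 + \frac{25 \sqrt{114}}{3}$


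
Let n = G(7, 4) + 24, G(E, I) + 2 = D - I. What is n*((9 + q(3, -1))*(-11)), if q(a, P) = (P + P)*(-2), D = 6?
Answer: -3432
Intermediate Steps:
G(E, I) = 4 - I (G(E, I) = -2 + (6 - I) = 4 - I)
q(a, P) = -4*P (q(a, P) = (2*P)*(-2) = -4*P)
n = 24 (n = (4 - 1*4) + 24 = (4 - 4) + 24 = 0 + 24 = 24)
n*((9 + q(3, -1))*(-11)) = 24*((9 - 4*(-1))*(-11)) = 24*((9 + 4)*(-11)) = 24*(13*(-11)) = 24*(-143) = -3432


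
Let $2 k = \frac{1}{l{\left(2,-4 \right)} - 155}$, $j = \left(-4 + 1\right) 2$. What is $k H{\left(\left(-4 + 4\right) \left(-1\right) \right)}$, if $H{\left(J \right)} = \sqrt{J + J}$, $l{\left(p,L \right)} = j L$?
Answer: $0$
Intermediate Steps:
$j = -6$ ($j = \left(-3\right) 2 = -6$)
$l{\left(p,L \right)} = - 6 L$
$H{\left(J \right)} = \sqrt{2} \sqrt{J}$ ($H{\left(J \right)} = \sqrt{2 J} = \sqrt{2} \sqrt{J}$)
$k = - \frac{1}{262}$ ($k = \frac{1}{2 \left(\left(-6\right) \left(-4\right) - 155\right)} = \frac{1}{2 \left(24 - 155\right)} = \frac{1}{2 \left(-131\right)} = \frac{1}{2} \left(- \frac{1}{131}\right) = - \frac{1}{262} \approx -0.0038168$)
$k H{\left(\left(-4 + 4\right) \left(-1\right) \right)} = - \frac{\sqrt{2} \sqrt{\left(-4 + 4\right) \left(-1\right)}}{262} = - \frac{\sqrt{2} \sqrt{0 \left(-1\right)}}{262} = - \frac{\sqrt{2} \sqrt{0}}{262} = - \frac{\sqrt{2} \cdot 0}{262} = \left(- \frac{1}{262}\right) 0 = 0$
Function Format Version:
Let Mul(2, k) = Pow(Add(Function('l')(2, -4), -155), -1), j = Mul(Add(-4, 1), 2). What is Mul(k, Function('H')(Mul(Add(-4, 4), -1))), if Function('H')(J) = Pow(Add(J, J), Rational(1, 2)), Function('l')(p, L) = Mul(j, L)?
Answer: 0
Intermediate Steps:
j = -6 (j = Mul(-3, 2) = -6)
Function('l')(p, L) = Mul(-6, L)
Function('H')(J) = Mul(Pow(2, Rational(1, 2)), Pow(J, Rational(1, 2))) (Function('H')(J) = Pow(Mul(2, J), Rational(1, 2)) = Mul(Pow(2, Rational(1, 2)), Pow(J, Rational(1, 2))))
k = Rational(-1, 262) (k = Mul(Rational(1, 2), Pow(Add(Mul(-6, -4), -155), -1)) = Mul(Rational(1, 2), Pow(Add(24, -155), -1)) = Mul(Rational(1, 2), Pow(-131, -1)) = Mul(Rational(1, 2), Rational(-1, 131)) = Rational(-1, 262) ≈ -0.0038168)
Mul(k, Function('H')(Mul(Add(-4, 4), -1))) = Mul(Rational(-1, 262), Mul(Pow(2, Rational(1, 2)), Pow(Mul(Add(-4, 4), -1), Rational(1, 2)))) = Mul(Rational(-1, 262), Mul(Pow(2, Rational(1, 2)), Pow(Mul(0, -1), Rational(1, 2)))) = Mul(Rational(-1, 262), Mul(Pow(2, Rational(1, 2)), Pow(0, Rational(1, 2)))) = Mul(Rational(-1, 262), Mul(Pow(2, Rational(1, 2)), 0)) = Mul(Rational(-1, 262), 0) = 0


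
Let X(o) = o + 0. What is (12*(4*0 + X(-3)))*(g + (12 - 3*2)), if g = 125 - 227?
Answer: 3456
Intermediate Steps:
g = -102
X(o) = o
(12*(4*0 + X(-3)))*(g + (12 - 3*2)) = (12*(4*0 - 3))*(-102 + (12 - 3*2)) = (12*(0 - 3))*(-102 + (12 - 6)) = (12*(-3))*(-102 + 6) = -36*(-96) = 3456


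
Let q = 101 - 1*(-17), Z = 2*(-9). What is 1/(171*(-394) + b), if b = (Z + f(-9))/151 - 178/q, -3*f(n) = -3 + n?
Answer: -8909/600249231 ≈ -1.4842e-5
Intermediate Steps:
Z = -18
f(n) = 1 - n/3 (f(n) = -(-3 + n)/3 = 1 - n/3)
q = 118 (q = 101 + 17 = 118)
b = -14265/8909 (b = (-18 + (1 - 1/3*(-9)))/151 - 178/118 = (-18 + (1 + 3))*(1/151) - 178*1/118 = (-18 + 4)*(1/151) - 89/59 = -14*1/151 - 89/59 = -14/151 - 89/59 = -14265/8909 ≈ -1.6012)
1/(171*(-394) + b) = 1/(171*(-394) - 14265/8909) = 1/(-67374 - 14265/8909) = 1/(-600249231/8909) = -8909/600249231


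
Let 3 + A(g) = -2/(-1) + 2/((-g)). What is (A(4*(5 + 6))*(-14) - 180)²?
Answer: 3308761/121 ≈ 27345.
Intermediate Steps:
A(g) = -1 - 2/g (A(g) = -3 + (-2/(-1) + 2/((-g))) = -3 + (-2*(-1) + 2*(-1/g)) = -3 + (2 - 2/g) = -1 - 2/g)
(A(4*(5 + 6))*(-14) - 180)² = (((-2 - 4*(5 + 6))/((4*(5 + 6))))*(-14) - 180)² = (((-2 - 4*11)/((4*11)))*(-14) - 180)² = (((-2 - 1*44)/44)*(-14) - 180)² = (((-2 - 44)/44)*(-14) - 180)² = (((1/44)*(-46))*(-14) - 180)² = (-23/22*(-14) - 180)² = (161/11 - 180)² = (-1819/11)² = 3308761/121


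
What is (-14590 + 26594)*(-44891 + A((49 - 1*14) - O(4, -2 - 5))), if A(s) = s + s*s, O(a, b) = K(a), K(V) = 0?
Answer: -523746524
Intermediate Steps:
O(a, b) = 0
A(s) = s + s**2
(-14590 + 26594)*(-44891 + A((49 - 1*14) - O(4, -2 - 5))) = (-14590 + 26594)*(-44891 + ((49 - 1*14) - 1*0)*(1 + ((49 - 1*14) - 1*0))) = 12004*(-44891 + ((49 - 14) + 0)*(1 + ((49 - 14) + 0))) = 12004*(-44891 + (35 + 0)*(1 + (35 + 0))) = 12004*(-44891 + 35*(1 + 35)) = 12004*(-44891 + 35*36) = 12004*(-44891 + 1260) = 12004*(-43631) = -523746524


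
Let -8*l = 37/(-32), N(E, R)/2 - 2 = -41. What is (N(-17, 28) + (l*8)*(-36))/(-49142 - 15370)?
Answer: 319/172032 ≈ 0.0018543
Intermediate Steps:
N(E, R) = -78 (N(E, R) = 4 + 2*(-41) = 4 - 82 = -78)
l = 37/256 (l = -37/(8*(-32)) = -37*(-1)/(8*32) = -1/8*(-37/32) = 37/256 ≈ 0.14453)
(N(-17, 28) + (l*8)*(-36))/(-49142 - 15370) = (-78 + ((37/256)*8)*(-36))/(-49142 - 15370) = (-78 + (37/32)*(-36))/(-64512) = (-78 - 333/8)*(-1/64512) = -957/8*(-1/64512) = 319/172032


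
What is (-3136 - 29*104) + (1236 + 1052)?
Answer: -3864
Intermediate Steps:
(-3136 - 29*104) + (1236 + 1052) = (-3136 - 3016) + 2288 = -6152 + 2288 = -3864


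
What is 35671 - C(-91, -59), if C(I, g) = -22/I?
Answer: 3246039/91 ≈ 35671.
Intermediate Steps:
35671 - C(-91, -59) = 35671 - (-22)/(-91) = 35671 - (-22)*(-1)/91 = 35671 - 1*22/91 = 35671 - 22/91 = 3246039/91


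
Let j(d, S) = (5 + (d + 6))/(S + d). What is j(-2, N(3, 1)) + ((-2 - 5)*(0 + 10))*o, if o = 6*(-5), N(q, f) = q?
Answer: 2109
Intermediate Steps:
j(d, S) = (11 + d)/(S + d) (j(d, S) = (5 + (6 + d))/(S + d) = (11 + d)/(S + d))
o = -30
j(-2, N(3, 1)) + ((-2 - 5)*(0 + 10))*o = (11 - 2)/(3 - 2) + ((-2 - 5)*(0 + 10))*(-30) = 9/1 - 7*10*(-30) = 1*9 - 70*(-30) = 9 + 2100 = 2109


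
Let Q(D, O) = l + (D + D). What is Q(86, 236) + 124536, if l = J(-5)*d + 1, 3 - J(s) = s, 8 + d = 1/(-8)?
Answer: 124644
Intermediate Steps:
d = -65/8 (d = -8 + 1/(-8) = -8 - ⅛ = -65/8 ≈ -8.1250)
J(s) = 3 - s
l = -64 (l = (3 - 1*(-5))*(-65/8) + 1 = (3 + 5)*(-65/8) + 1 = 8*(-65/8) + 1 = -65 + 1 = -64)
Q(D, O) = -64 + 2*D (Q(D, O) = -64 + (D + D) = -64 + 2*D)
Q(86, 236) + 124536 = (-64 + 2*86) + 124536 = (-64 + 172) + 124536 = 108 + 124536 = 124644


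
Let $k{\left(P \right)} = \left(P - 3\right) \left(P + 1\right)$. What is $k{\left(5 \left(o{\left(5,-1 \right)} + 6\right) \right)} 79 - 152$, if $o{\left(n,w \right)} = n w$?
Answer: $796$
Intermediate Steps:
$k{\left(P \right)} = \left(1 + P\right) \left(-3 + P\right)$ ($k{\left(P \right)} = \left(-3 + P\right) \left(1 + P\right) = \left(1 + P\right) \left(-3 + P\right)$)
$k{\left(5 \left(o{\left(5,-1 \right)} + 6\right) \right)} 79 - 152 = \left(-3 + \left(5 \left(5 \left(-1\right) + 6\right)\right)^{2} - 2 \cdot 5 \left(5 \left(-1\right) + 6\right)\right) 79 - 152 = \left(-3 + \left(5 \left(-5 + 6\right)\right)^{2} - 2 \cdot 5 \left(-5 + 6\right)\right) 79 - 152 = \left(-3 + \left(5 \cdot 1\right)^{2} - 2 \cdot 5 \cdot 1\right) 79 - 152 = \left(-3 + 5^{2} - 10\right) 79 - 152 = \left(-3 + 25 - 10\right) 79 - 152 = 12 \cdot 79 - 152 = 948 - 152 = 796$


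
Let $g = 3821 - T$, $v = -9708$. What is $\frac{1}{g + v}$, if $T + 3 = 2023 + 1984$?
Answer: $- \frac{1}{9891} \approx -0.0001011$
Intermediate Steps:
$T = 4004$ ($T = -3 + \left(2023 + 1984\right) = -3 + 4007 = 4004$)
$g = -183$ ($g = 3821 - 4004 = -183$)
$\frac{1}{g + v} = \frac{1}{-183 - 9708} = \frac{1}{-9891} = - \frac{1}{9891}$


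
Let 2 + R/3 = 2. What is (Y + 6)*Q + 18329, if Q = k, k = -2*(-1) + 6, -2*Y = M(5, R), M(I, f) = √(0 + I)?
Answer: 18377 - 4*√5 ≈ 18368.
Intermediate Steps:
R = 0 (R = -6 + 3*2 = -6 + 6 = 0)
M(I, f) = √I
Y = -√5/2 ≈ -1.1180
k = 8 (k = 2 + 6 = 8)
Q = 8
(Y + 6)*Q + 18329 = (-√5/2 + 6)*8 + 18329 = (6 - √5/2)*8 + 18329 = (48 - 4*√5) + 18329 = 18377 - 4*√5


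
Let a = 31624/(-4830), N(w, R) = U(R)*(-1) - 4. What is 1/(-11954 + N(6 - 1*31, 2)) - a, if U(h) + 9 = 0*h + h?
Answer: 188966797/28861665 ≈ 6.5473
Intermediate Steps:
U(h) = -9 + h (U(h) = -9 + (0*h + h) = -9 + (0 + h) = -9 + h)
N(w, R) = 5 - R (N(w, R) = (-9 + R)*(-1) - 4 = (9 - R) - 4 = 5 - R)
a = -15812/2415 (a = 31624*(-1/4830) = -15812/2415 ≈ -6.5474)
1/(-11954 + N(6 - 1*31, 2)) - a = 1/(-11954 + (5 - 1*2)) - 1*(-15812/2415) = 1/(-11954 + (5 - 2)) + 15812/2415 = 1/(-11954 + 3) + 15812/2415 = 1/(-11951) + 15812/2415 = -1/11951 + 15812/2415 = 188966797/28861665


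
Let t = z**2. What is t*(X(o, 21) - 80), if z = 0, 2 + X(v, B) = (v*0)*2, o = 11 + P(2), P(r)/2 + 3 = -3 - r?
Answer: 0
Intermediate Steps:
P(r) = -12 - 2*r (P(r) = -6 + 2*(-3 - r) = -6 + (-6 - 2*r) = -12 - 2*r)
o = -5 (o = 11 + (-12 - 2*2) = 11 + (-12 - 4) = 11 - 16 = -5)
X(v, B) = -2 (X(v, B) = -2 + (v*0)*2 = -2 + 0*2 = -2 + 0 = -2)
t = 0 (t = 0**2 = 0)
t*(X(o, 21) - 80) = 0*(-2 - 80) = 0*(-82) = 0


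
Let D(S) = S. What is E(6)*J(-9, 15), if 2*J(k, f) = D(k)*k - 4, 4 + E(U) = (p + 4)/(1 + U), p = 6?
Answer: -99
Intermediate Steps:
E(U) = -4 + 10/(1 + U) (E(U) = -4 + (6 + 4)/(1 + U) = -4 + 10/(1 + U))
J(k, f) = -2 + k**2/2 (J(k, f) = (k*k - 4)/2 = (k**2 - 4)/2 = (-4 + k**2)/2 = -2 + k**2/2)
E(6)*J(-9, 15) = (2*(3 - 2*6)/(1 + 6))*(-2 + (1/2)*(-9)**2) = (2*(3 - 12)/7)*(-2 + (1/2)*81) = (2*(1/7)*(-9))*(-2 + 81/2) = -18/7*77/2 = -99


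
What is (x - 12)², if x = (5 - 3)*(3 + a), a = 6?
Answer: 36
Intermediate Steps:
x = 18 (x = (5 - 3)*(3 + 6) = 2*9 = 18)
(x - 12)² = (18 - 12)² = 6² = 36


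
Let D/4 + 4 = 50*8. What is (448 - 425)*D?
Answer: 36432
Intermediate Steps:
D = 1584 (D = -16 + 4*(50*8) = -16 + 4*400 = -16 + 1600 = 1584)
(448 - 425)*D = (448 - 425)*1584 = 23*1584 = 36432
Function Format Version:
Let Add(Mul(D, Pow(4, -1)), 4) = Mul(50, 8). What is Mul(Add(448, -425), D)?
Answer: 36432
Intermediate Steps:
D = 1584 (D = Add(-16, Mul(4, Mul(50, 8))) = Add(-16, Mul(4, 400)) = Add(-16, 1600) = 1584)
Mul(Add(448, -425), D) = Mul(Add(448, -425), 1584) = Mul(23, 1584) = 36432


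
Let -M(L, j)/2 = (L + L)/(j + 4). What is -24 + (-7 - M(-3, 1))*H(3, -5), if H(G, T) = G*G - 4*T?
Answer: -1483/5 ≈ -296.60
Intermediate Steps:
H(G, T) = G² - 4*T
M(L, j) = -4*L/(4 + j) (M(L, j) = -2*(L + L)/(j + 4) = -2*2*L/(4 + j) = -4*L/(4 + j))
-24 + (-7 - M(-3, 1))*H(3, -5) = -24 + (-7 - (-4)*(-3)/(4 + 1))*(3² - 4*(-5)) = -24 + (-7 - (-4)*(-3)/5)*(9 + 20) = -24 + (-7 - (-4)*(-3)/5)*29 = -24 + (-7 - 1*12/5)*29 = -24 + (-7 - 12/5)*29 = -24 - 47/5*29 = -24 - 1363/5 = -1483/5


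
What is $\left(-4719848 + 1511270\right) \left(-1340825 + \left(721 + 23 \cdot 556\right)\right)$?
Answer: $4258796916648$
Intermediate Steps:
$\left(-4719848 + 1511270\right) \left(-1340825 + \left(721 + 23 \cdot 556\right)\right) = - 3208578 \left(-1340825 + \left(721 + 12788\right)\right) = - 3208578 \left(-1340825 + 13509\right) = \left(-3208578\right) \left(-1327316\right) = 4258796916648$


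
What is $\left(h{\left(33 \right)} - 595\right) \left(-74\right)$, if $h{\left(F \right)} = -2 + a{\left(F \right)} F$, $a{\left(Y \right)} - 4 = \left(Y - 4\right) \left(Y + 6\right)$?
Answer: $-2727492$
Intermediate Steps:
$a{\left(Y \right)} = 4 + \left(-4 + Y\right) \left(6 + Y\right)$ ($a{\left(Y \right)} = 4 + \left(Y - 4\right) \left(Y + 6\right) = 4 + \left(-4 + Y\right) \left(6 + Y\right)$)
$h{\left(F \right)} = -2 + F \left(-20 + F^{2} + 2 F\right)$ ($h{\left(F \right)} = -2 + \left(-20 + F^{2} + 2 F\right) F = -2 + F \left(-20 + F^{2} + 2 F\right)$)
$\left(h{\left(33 \right)} - 595\right) \left(-74\right) = \left(\left(-2 + 33 \left(-20 + 33^{2} + 2 \cdot 33\right)\right) - 595\right) \left(-74\right) = \left(\left(-2 + 33 \left(-20 + 1089 + 66\right)\right) - 595\right) \left(-74\right) = \left(\left(-2 + 33 \cdot 1135\right) - 595\right) \left(-74\right) = \left(\left(-2 + 37455\right) - 595\right) \left(-74\right) = \left(37453 - 595\right) \left(-74\right) = 36858 \left(-74\right) = -2727492$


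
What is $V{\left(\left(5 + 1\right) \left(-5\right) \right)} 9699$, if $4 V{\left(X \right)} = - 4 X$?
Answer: $290970$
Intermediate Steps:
$V{\left(X \right)} = - X$ ($V{\left(X \right)} = \frac{\left(-4\right) X}{4} = - X$)
$V{\left(\left(5 + 1\right) \left(-5\right) \right)} 9699 = - \left(5 + 1\right) \left(-5\right) 9699 = - 6 \left(-5\right) 9699 = \left(-1\right) \left(-30\right) 9699 = 30 \cdot 9699 = 290970$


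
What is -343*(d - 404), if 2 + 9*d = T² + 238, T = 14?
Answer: 122108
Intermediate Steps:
d = 48 (d = -2/9 + (14² + 238)/9 = -2/9 + (196 + 238)/9 = -2/9 + (⅑)*434 = -2/9 + 434/9 = 48)
-343*(d - 404) = -343*(48 - 404) = -343*(-356) = 122108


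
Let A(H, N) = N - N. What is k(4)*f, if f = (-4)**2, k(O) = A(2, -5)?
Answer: 0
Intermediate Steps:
A(H, N) = 0
k(O) = 0
f = 16
k(4)*f = 0*16 = 0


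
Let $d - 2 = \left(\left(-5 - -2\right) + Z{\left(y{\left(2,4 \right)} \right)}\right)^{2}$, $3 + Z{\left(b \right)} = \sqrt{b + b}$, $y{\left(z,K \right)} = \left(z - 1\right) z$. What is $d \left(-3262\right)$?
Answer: $-58716$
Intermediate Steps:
$y{\left(z,K \right)} = z \left(-1 + z\right)$ ($y{\left(z,K \right)} = \left(-1 + z\right) z = z \left(-1 + z\right)$)
$Z{\left(b \right)} = -3 + \sqrt{2} \sqrt{b}$ ($Z{\left(b \right)} = -3 + \sqrt{b + b} = -3 + \sqrt{2 b} = -3 + \sqrt{2} \sqrt{b}$)
$d = 18$ ($d = 2 + \left(\left(-5 - -2\right) - \left(3 - \sqrt{2} \sqrt{2 \left(-1 + 2\right)}\right)\right)^{2} = 2 + \left(\left(-5 + 2\right) - \left(3 - \sqrt{2} \sqrt{2 \cdot 1}\right)\right)^{2} = 2 + \left(-3 - \left(3 - \sqrt{2} \sqrt{2}\right)\right)^{2} = 2 + \left(-3 + \left(-3 + 2\right)\right)^{2} = 2 + \left(-3 - 1\right)^{2} = 2 + \left(-4\right)^{2} = 2 + 16 = 18$)
$d \left(-3262\right) = 18 \left(-3262\right) = -58716$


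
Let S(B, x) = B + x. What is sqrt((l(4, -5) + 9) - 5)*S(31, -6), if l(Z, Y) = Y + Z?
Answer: 25*sqrt(3) ≈ 43.301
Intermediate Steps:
sqrt((l(4, -5) + 9) - 5)*S(31, -6) = sqrt(((-5 + 4) + 9) - 5)*(31 - 6) = sqrt((-1 + 9) - 5)*25 = sqrt(8 - 5)*25 = sqrt(3)*25 = 25*sqrt(3)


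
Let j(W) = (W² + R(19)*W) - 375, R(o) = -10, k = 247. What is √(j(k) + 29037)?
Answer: 3*√9689 ≈ 295.30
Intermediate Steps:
j(W) = -375 + W² - 10*W (j(W) = (W² - 10*W) - 375 = -375 + W² - 10*W)
√(j(k) + 29037) = √((-375 + 247² - 10*247) + 29037) = √((-375 + 61009 - 2470) + 29037) = √(58164 + 29037) = √87201 = 3*√9689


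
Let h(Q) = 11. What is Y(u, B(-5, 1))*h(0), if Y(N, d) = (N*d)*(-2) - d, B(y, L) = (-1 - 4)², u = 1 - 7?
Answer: 3025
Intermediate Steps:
u = -6
B(y, L) = 25 (B(y, L) = (-5)² = 25)
Y(N, d) = -d - 2*N*d (Y(N, d) = -2*N*d - d = -d - 2*N*d)
Y(u, B(-5, 1))*h(0) = -1*25*(1 + 2*(-6))*11 = -1*25*(1 - 12)*11 = -1*25*(-11)*11 = 275*11 = 3025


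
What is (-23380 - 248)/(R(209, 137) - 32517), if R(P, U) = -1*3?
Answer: 1969/2710 ≈ 0.72657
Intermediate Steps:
R(P, U) = -3
(-23380 - 248)/(R(209, 137) - 32517) = (-23380 - 248)/(-3 - 32517) = -23628/(-32520) = -23628*(-1/32520) = 1969/2710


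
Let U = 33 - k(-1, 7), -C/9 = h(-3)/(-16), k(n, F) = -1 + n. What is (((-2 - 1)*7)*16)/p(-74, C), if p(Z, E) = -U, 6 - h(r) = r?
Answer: 48/5 ≈ 9.6000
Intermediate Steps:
h(r) = 6 - r
C = 81/16 (C = -9*(6 - 1*(-3))/(-16) = -9*(6 + 3)*(-1)/16 = -81*(-1)/16 = -9*(-9/16) = 81/16 ≈ 5.0625)
U = 35 (U = 33 - (-1 - 1) = 33 - 1*(-2) = 33 + 2 = 35)
p(Z, E) = -35 (p(Z, E) = -1*35 = -35)
(((-2 - 1)*7)*16)/p(-74, C) = (((-2 - 1)*7)*16)/(-35) = (-3*7*16)*(-1/35) = -21*16*(-1/35) = -336*(-1/35) = 48/5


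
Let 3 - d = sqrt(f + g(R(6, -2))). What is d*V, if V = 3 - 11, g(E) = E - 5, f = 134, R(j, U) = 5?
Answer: -24 + 8*sqrt(134) ≈ 68.607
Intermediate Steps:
g(E) = -5 + E
V = -8
d = 3 - sqrt(134) (d = 3 - sqrt(134 + (-5 + 5)) = 3 - sqrt(134 + 0) = 3 - sqrt(134) ≈ -8.5758)
d*V = (3 - sqrt(134))*(-8) = -24 + 8*sqrt(134)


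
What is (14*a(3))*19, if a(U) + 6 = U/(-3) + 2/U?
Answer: -5054/3 ≈ -1684.7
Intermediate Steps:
a(U) = -6 + 2/U - U/3 (a(U) = -6 + (U/(-3) + 2/U) = -6 + (U*(-1/3) + 2/U) = -6 + (-U/3 + 2/U) = -6 + (2/U - U/3) = -6 + 2/U - U/3)
(14*a(3))*19 = (14*(-6 + 2/3 - 1/3*3))*19 = (14*(-6 + 2*(1/3) - 1))*19 = (14*(-6 + 2/3 - 1))*19 = (14*(-19/3))*19 = -266/3*19 = -5054/3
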